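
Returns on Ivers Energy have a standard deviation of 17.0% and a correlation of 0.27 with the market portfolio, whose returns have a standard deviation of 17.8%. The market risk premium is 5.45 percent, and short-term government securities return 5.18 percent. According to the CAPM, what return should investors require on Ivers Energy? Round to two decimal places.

6.59%

β = ρ × σ_i / σ_m = 0.27 × 17.0% / 17.8% = 0.2579
E(R) = 5.18% + 0.2579 × 5.45% = 6.59%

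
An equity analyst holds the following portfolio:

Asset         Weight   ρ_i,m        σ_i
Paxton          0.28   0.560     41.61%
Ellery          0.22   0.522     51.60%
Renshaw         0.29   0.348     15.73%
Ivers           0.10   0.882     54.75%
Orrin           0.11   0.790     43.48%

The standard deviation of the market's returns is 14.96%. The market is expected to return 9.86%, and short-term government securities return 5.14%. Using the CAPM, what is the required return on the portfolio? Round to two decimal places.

β_Paxton = 0.560 × 41.61% / 14.96% = 1.5576
β_Ellery = 0.522 × 51.60% / 14.96% = 1.8005
β_Renshaw = 0.348 × 15.73% / 14.96% = 0.3659
β_Ivers = 0.882 × 54.75% / 14.96% = 3.2279
β_Orrin = 0.790 × 43.48% / 14.96% = 2.2961
β_P = Σ w_i β_i = 0.28×1.5576 + 0.22×1.8005 + 0.29×0.3659 + 0.10×3.2279 + 0.11×2.2961 = 1.5137
MRP = 9.86% − 5.14% = 4.72%
E(R_P) = R_f + β_P × MRP = 5.14% + 1.5137 × 4.72% = 12.28%

12.28%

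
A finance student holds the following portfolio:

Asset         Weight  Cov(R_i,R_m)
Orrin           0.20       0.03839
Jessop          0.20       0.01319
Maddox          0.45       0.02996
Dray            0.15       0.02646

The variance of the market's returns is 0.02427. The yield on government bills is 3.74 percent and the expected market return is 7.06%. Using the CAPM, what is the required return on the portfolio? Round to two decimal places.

β_Orrin = 0.03839 / 0.02427 = 1.5818
β_Jessop = 0.01319 / 0.02427 = 0.5435
β_Maddox = 0.02996 / 0.02427 = 1.2344
β_Dray = 0.02646 / 0.02427 = 1.0902
β_P = Σ w_i β_i = 0.20×1.5818 + 0.20×0.5435 + 0.45×1.2344 + 0.15×1.0902 = 1.1441
MRP = 7.06% − 3.74% = 3.32%
E(R_P) = R_f + β_P × MRP = 3.74% + 1.1441 × 3.32% = 7.54%

7.54%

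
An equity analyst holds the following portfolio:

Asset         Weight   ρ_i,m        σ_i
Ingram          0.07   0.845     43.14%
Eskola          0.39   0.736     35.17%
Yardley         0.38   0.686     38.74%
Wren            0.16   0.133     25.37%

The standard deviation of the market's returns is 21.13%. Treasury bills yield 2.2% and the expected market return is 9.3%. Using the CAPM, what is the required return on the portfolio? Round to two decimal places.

β_Ingram = 0.845 × 43.14% / 21.13% = 1.7252
β_Eskola = 0.736 × 35.17% / 21.13% = 1.2250
β_Yardley = 0.686 × 38.74% / 21.13% = 1.2577
β_Wren = 0.133 × 25.37% / 21.13% = 0.1597
β_P = Σ w_i β_i = 0.07×1.7252 + 0.39×1.2250 + 0.38×1.2577 + 0.16×0.1597 = 1.1020
MRP = 9.3% − 2.2% = 7.10%
E(R_P) = R_f + β_P × MRP = 2.2% + 1.1020 × 7.1% = 10.02%

10.02%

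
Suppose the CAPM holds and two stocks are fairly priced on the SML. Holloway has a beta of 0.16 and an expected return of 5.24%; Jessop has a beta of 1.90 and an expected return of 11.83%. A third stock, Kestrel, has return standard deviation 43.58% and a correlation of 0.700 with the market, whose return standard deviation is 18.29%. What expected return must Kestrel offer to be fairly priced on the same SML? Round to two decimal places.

10.95%

MRP = (11.83% − 5.24%) / (1.90 − 0.16) = 3.7874%
R_f = 5.24% − 0.16 × 3.7874% = 4.6340%
β_Kestrel = ρ·σ_i/σ_m = 0.700 × 43.58 / 18.29 = 1.6679
E(R_Kestrel) = R_f + β × MRP = 4.6340% + 1.6679 × 3.7874% = 10.95%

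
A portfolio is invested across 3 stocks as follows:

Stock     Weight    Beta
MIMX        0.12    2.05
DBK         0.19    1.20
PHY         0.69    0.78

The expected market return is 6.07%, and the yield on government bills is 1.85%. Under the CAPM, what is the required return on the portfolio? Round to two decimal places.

6.12%

β_P = Σ w_i β_i = 0.12×2.05 + 0.19×1.20 + 0.69×0.78 = 1.0122
MRP = 6.07% − 1.85% = 4.22%
E(R_P) = R_f + β_P × MRP = 1.85% + 1.0122 × 4.22% = 6.12%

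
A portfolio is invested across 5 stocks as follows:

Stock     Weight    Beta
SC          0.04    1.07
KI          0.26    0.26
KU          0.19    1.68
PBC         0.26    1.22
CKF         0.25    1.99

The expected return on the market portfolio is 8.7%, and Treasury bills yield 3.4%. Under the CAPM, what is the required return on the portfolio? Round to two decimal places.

9.99%

β_P = Σ w_i β_i = 0.04×1.07 + 0.26×0.26 + 0.19×1.68 + 0.26×1.22 + 0.25×1.99 = 1.2443
MRP = 8.7% − 3.4% = 5.30%
E(R_P) = R_f + β_P × MRP = 3.4% + 1.2443 × 5.3% = 9.99%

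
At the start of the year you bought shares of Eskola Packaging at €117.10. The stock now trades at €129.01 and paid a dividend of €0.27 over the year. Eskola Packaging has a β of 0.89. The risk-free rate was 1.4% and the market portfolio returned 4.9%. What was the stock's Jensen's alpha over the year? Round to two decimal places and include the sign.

Realised HPR = (P1 + D1 − P0) / P0 = (129.01 + 0.27 − 117.10) / 117.10 = 12.18 / 117.10 = 10.4014%
MRP = 4.9% − 1.4% = 3.50%
CAPM required = R_f + β·MRP = 1.4% + 0.89 × 3.5% = 4.5150%
α = realised − required = 10.4014% − 4.5150% = +5.89%

+5.89%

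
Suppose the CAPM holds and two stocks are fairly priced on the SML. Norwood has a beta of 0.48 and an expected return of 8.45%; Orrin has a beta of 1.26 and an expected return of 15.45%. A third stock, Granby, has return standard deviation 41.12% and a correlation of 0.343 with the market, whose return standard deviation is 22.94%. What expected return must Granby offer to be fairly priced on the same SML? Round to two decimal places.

MRP = (15.45% − 8.45%) / (1.26 − 0.48) = 8.9744%
R_f = 8.45% − 0.48 × 8.9744% = 4.1423%
β_Granby = ρ·σ_i/σ_m = 0.343 × 41.12 / 22.94 = 0.6148
E(R_Granby) = R_f + β × MRP = 4.1423% + 0.6148 × 8.9744% = 9.66%

9.66%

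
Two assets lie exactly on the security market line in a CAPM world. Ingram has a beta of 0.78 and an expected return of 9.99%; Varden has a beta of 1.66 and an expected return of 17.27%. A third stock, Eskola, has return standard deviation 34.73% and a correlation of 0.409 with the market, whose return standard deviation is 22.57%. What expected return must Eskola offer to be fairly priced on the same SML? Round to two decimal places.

8.74%

MRP = (17.27% − 9.99%) / (1.66 − 0.78) = 8.2727%
R_f = 9.99% − 0.78 × 8.2727% = 3.5373%
β_Eskola = ρ·σ_i/σ_m = 0.409 × 34.73 / 22.57 = 0.6294
E(R_Eskola) = R_f + β × MRP = 3.5373% + 0.6294 × 8.2727% = 8.74%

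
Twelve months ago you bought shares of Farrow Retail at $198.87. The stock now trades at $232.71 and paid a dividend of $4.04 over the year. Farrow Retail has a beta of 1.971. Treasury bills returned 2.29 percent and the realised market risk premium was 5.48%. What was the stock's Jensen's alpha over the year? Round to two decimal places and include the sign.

+5.96%

Realised HPR = (P1 + D1 − P0) / P0 = (232.71 + 4.04 − 198.87) / 198.87 = 37.88 / 198.87 = 19.0476%
CAPM required = R_f + β·MRP = 2.29% + 1.971 × 5.48% = 13.09108%
α = realised − required = 19.0476% − 13.09108% = +5.96%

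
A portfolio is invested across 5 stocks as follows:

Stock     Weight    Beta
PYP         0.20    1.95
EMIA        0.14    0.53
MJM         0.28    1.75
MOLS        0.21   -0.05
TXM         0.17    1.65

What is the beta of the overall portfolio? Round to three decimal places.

1.224

β_P = Σ w_i β_i = 0.20×1.95 + 0.14×0.53 + 0.28×1.75 + 0.21×-0.05 + 0.17×1.65 = 1.2242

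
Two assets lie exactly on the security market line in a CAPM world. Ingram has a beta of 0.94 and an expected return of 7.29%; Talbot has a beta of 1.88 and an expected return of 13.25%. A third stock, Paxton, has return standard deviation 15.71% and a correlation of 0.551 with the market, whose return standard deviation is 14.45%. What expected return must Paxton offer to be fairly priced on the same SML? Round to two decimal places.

MRP = (13.25% − 7.29%) / (1.88 − 0.94) = 6.3404%
R_f = 7.29% − 0.94 × 6.3404% = 1.3300%
β_Paxton = ρ·σ_i/σ_m = 0.551 × 15.71 / 14.45 = 0.5990
E(R_Paxton) = R_f + β × MRP = 1.3300% + 0.5990 × 6.3404% = 5.13%

5.13%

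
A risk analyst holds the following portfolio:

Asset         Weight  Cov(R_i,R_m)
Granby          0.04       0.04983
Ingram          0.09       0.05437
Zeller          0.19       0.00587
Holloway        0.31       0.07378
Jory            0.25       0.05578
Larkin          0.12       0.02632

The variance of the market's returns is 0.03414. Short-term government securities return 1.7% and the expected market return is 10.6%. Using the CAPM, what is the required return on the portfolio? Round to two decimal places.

14.21%

β_Granby = 0.04983 / 0.03414 = 1.4596
β_Ingram = 0.05437 / 0.03414 = 1.5926
β_Zeller = 0.00587 / 0.03414 = 0.1719
β_Holloway = 0.07378 / 0.03414 = 2.1611
β_Jory = 0.05578 / 0.03414 = 1.6339
β_Larkin = 0.02632 / 0.03414 = 0.7709
β_P = Σ w_i β_i = 0.04×1.4596 + 0.09×1.5926 + 0.19×0.1719 + 0.31×2.1611 + 0.25×1.6339 + 0.12×0.7709 = 1.4053
MRP = 10.6% − 1.7% = 8.90%
E(R_P) = R_f + β_P × MRP = 1.7% + 1.4053 × 8.9% = 14.21%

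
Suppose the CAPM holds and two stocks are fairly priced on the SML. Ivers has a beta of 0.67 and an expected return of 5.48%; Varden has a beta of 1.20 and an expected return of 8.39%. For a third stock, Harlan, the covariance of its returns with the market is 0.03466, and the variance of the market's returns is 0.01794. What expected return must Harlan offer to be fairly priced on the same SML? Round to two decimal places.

MRP = (8.39% − 5.48%) / (1.20 − 0.67) = 5.4906%
R_f = 5.48% − 0.67 × 5.4906% = 1.8013%
β_Harlan = Cov / Var(R_m) = 0.03466 / 0.01794 = 1.9320
E(R_Harlan) = R_f + β × MRP = 1.8013% + 1.9320 × 5.4906% = 12.41%

12.41%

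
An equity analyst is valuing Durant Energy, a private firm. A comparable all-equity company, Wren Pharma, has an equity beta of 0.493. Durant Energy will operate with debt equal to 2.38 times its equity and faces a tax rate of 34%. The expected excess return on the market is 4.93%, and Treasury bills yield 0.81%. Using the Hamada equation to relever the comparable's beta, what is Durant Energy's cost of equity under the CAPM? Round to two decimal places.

β_L = β_U × [1 + (1 − t)(D/E)] = 0.493 × [1 + (1 − 0.34) × 2.38]
    = 0.493 × [1 + 0.66 × 2.38] = 0.493 × 2.5708 = 1.2674
E(R) = R_f + β_L × MRP = 0.81% + 1.2674 × 4.93% = 7.06%

7.06%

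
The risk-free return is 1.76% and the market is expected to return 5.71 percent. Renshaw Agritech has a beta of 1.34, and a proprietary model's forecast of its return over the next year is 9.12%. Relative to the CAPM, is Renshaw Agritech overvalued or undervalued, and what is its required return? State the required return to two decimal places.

MRP = 5.71% − 1.76% = 3.95%
Required return = R_f + β·MRP = 1.76% + 1.34 × 3.95% = 7.05%
Forecast 9.12% > required 7.05% → the stock plots above the SML → undervalued.

Undervalued; required return 7.05%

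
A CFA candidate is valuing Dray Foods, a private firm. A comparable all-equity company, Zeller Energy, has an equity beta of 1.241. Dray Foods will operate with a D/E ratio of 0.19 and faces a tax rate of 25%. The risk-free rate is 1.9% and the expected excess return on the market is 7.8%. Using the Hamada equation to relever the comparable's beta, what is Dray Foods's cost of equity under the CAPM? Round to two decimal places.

12.96%

β_L = β_U × [1 + (1 − t)(D/E)] = 1.241 × [1 + (1 − 0.25) × 0.19]
    = 1.241 × [1 + 0.75 × 0.19] = 1.241 × 1.1425 = 1.4178
E(R) = R_f + β_L × MRP = 1.9% + 1.4178 × 7.8% = 12.96%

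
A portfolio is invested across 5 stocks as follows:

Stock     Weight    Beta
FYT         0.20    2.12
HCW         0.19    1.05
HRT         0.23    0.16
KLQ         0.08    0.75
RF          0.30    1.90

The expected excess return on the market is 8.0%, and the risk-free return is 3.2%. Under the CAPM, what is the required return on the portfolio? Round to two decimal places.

13.52%

β_P = Σ w_i β_i = 0.20×2.12 + 0.19×1.05 + 0.23×0.16 + 0.08×0.75 + 0.30×1.90 = 1.2903
E(R_P) = R_f + β_P × MRP = 3.2% + 1.2903 × 8.0% = 13.52%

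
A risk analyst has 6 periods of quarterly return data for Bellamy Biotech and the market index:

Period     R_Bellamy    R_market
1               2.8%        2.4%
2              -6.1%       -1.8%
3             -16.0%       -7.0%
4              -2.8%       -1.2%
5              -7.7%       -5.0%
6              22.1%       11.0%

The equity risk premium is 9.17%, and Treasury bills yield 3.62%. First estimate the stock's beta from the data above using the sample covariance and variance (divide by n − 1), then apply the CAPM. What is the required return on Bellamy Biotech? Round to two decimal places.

Mean R_i = (2.8 − 6.1 − 16.0 − 2.8 − 7.7 + 22.1) / 6 = -1.2833%
Mean R_m = (2.4 − 1.8 − 7.0 − 1.2 − 5.0 + 11.0) / 6 = -0.2667%
Σ(R_i − R̄_i)(R_m − R̄_m) = 412.6067  ⇒  Cov = 412.6067 / 5 = 82.5213
Σ(R_m − R̄_m)² = 205.0133  ⇒  Var(R_m) = 205.0133 / 5 = 41.0027
β = Cov / Var(R_m) = 82.5213 / 41.0027 = 2.0126
E(R) = R_f + β × MRP = 3.62% + 2.0126 × 9.17% = 22.08%

22.08%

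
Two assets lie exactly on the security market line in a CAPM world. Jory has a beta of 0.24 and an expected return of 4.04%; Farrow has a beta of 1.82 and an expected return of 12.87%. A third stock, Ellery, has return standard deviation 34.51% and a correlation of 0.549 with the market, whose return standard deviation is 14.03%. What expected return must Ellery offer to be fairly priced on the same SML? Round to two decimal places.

MRP = (12.87% − 4.04%) / (1.82 − 0.24) = 5.5886%
R_f = 4.04% − 0.24 × 5.5886% = 2.6987%
β_Ellery = ρ·σ_i/σ_m = 0.549 × 34.51 / 14.03 = 1.3504
E(R_Ellery) = R_f + β × MRP = 2.6987% + 1.3504 × 5.5886% = 10.25%

10.25%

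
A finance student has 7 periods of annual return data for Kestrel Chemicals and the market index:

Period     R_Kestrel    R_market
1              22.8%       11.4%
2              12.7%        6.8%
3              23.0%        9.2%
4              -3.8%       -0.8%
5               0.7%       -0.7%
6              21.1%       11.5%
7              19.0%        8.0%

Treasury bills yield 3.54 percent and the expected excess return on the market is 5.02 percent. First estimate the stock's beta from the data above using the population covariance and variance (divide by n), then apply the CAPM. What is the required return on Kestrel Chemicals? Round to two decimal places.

13.83%

Mean R_i = (22.8 + 12.7 + 23.0 − 3.8 + 0.7 + 21.1 + 19.0) / 7 = 13.6429%
Mean R_m = (11.4 + 6.8 + 9.2 − 0.8 − 0.7 + 11.5 + 8.0) / 7 = 6.4857%
Σ(R_i − R̄_i)(R_m − R̄_m) = 335.6943  ⇒  Cov = 335.6943 / 7 = 47.9563
Σ(R_m − R̄_m)² = 163.7686  ⇒  Var(R_m) = 163.7686 / 7 = 23.3955
β = Cov / Var(R_m) = 47.9563 / 23.3955 = 2.0498
E(R) = R_f + β × MRP = 3.54% + 2.0498 × 5.02% = 13.83%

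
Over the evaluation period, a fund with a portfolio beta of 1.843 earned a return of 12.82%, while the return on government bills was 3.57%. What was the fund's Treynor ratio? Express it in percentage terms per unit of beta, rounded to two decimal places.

Treynor = (R_P − R_f) / β_P = (12.82% − 3.57%) / 1.8430 = 9.25% / 1.8430 = 5.02%

5.02%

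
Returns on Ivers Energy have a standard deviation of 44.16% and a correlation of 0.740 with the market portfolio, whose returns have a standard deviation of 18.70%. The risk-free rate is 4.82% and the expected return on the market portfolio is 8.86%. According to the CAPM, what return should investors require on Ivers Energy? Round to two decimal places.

11.88%

β = ρ × σ_i / σ_m = 0.740 × 44.16% / 18.70% = 1.7475
MRP = 8.86% − 4.82% = 4.04%
E(R) = 4.82% + 1.7475 × 4.04% = 11.88%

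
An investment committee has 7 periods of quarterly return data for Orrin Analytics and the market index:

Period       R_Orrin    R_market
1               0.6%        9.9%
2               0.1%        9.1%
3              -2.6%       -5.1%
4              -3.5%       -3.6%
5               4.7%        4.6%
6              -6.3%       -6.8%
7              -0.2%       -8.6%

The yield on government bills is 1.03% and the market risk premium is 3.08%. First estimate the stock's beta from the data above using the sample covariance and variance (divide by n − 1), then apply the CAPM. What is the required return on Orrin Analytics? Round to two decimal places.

1.87%

Mean R_i = (0.6 + 0.1 − 2.6 − 3.5 + 4.7 − 6.3 − 0.2) / 7 = -1.0286%
Mean R_m = (9.9 + 9.1 − 5.1 − 3.6 + 4.6 − 6.8 − 8.6) / 7 = -0.0714%
Σ(R_i − R̄_i)(R_m − R̄_m) = 98.3757  ⇒  Cov = 98.3757 / 6 = 16.3960
Σ(R_m − R̄_m)² = 361.1143  ⇒  Var(R_m) = 361.1143 / 6 = 60.1857
β = Cov / Var(R_m) = 16.3960 / 60.1857 = 0.2724
E(R) = R_f + β × MRP = 1.03% + 0.2724 × 3.08% = 1.87%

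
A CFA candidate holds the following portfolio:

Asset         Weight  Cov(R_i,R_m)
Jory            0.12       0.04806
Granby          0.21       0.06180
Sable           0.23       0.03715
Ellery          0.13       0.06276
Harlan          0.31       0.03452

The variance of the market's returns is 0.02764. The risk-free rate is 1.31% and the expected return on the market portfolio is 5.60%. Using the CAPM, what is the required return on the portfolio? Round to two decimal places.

8.47%

β_Jory = 0.04806 / 0.02764 = 1.7388
β_Granby = 0.06180 / 0.02764 = 2.2359
β_Sable = 0.03715 / 0.02764 = 1.3441
β_Ellery = 0.06276 / 0.02764 = 2.2706
β_Harlan = 0.03452 / 0.02764 = 1.2489
β_P = Σ w_i β_i = 0.12×1.7388 + 0.21×2.2359 + 0.23×1.3441 + 0.13×2.2706 + 0.31×1.2489 = 1.6697
MRP = 5.60% − 1.31% = 4.29%
E(R_P) = R_f + β_P × MRP = 1.31% + 1.6697 × 4.29% = 8.47%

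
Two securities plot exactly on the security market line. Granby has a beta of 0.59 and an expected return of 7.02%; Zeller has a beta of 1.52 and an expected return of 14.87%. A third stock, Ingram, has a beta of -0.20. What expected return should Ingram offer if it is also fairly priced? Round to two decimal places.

MRP (SML slope) = (14.87% − 7.02%) / (1.52 − 0.59) = 7.85% / 0.93 = 8.4409%
R_f (intercept) = 7.02% − 0.59 × 8.4409% = 2.0399%
E(R_Ingram) = R_f + β × MRP = 2.0399% + -0.20 × 8.4409% = 0.35%

0.35%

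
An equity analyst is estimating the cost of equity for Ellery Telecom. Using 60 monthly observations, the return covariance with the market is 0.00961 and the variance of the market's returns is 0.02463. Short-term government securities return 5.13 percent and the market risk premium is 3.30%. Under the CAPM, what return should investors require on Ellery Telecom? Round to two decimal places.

β = Cov(R_i, R_m) / Var(R_m) = 0.00961 / 0.02463 = 0.3902
E(R) = R_f + β × MRP = 5.13% + 0.3902 × 3.30% = 6.42%

6.42%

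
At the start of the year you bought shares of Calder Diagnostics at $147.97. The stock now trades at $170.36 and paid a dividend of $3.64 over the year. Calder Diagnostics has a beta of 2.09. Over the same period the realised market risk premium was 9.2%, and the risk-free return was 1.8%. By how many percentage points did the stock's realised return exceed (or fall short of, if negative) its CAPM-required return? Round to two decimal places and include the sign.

Realised HPR = (P1 + D1 − P0) / P0 = (170.36 + 3.64 − 147.97) / 147.97 = 26.03 / 147.97 = 17.5914%
CAPM required = R_f + β·MRP = 1.8% + 2.09 × 9.2% = 21.0280%
α = realised − required = 17.5914% − 21.0280% = -3.44%

-3.44%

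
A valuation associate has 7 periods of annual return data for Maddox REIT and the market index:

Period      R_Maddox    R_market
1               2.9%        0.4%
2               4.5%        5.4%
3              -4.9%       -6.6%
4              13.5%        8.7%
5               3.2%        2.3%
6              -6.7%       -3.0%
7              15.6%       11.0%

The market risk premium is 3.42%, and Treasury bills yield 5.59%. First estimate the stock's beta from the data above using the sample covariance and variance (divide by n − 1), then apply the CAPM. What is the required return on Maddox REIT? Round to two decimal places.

9.95%

Mean R_i = (2.9 + 4.5 − 4.9 + 13.5 + 3.2 − 6.7 + 15.6) / 7 = 4.0143%
Mean R_m = (0.4 + 5.4 − 6.6 + 8.7 + 2.3 − 3.0 + 11.0) / 7 = 2.6000%
Σ(R_i − R̄_i)(R_m − R̄_m) = 301.2500  ⇒  Cov = 301.2500 / 6 = 50.2083
Σ(R_m − R̄_m)² = 236.5400  ⇒  Var(R_m) = 236.5400 / 6 = 39.4233
β = Cov / Var(R_m) = 50.2083 / 39.4233 = 1.2736
E(R) = R_f + β × MRP = 5.59% + 1.2736 × 3.42% = 9.95%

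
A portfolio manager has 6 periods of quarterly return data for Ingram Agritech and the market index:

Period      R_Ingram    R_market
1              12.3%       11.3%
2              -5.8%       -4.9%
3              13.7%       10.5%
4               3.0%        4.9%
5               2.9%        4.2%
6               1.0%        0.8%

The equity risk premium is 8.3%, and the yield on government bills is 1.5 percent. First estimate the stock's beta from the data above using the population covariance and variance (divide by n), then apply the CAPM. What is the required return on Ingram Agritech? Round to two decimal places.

11.30%

Mean R_i = (12.3 − 5.8 + 13.7 + 3.0 + 2.9 + 1.0) / 6 = 4.5167%
Mean R_m = (11.3 − 4.9 + 10.5 + 4.9 + 4.2 + 0.8) / 6 = 4.4667%
Σ(R_i − R̄_i)(R_m − R̄_m) = 217.8933  ⇒  Cov = 217.8933 / 6 = 36.3156
Σ(R_m − R̄_m)² = 184.5333  ⇒  Var(R_m) = 184.5333 / 6 = 30.7556
β = Cov / Var(R_m) = 36.3156 / 30.7556 = 1.1808
E(R) = R_f + β × MRP = 1.5% + 1.1808 × 8.3% = 11.30%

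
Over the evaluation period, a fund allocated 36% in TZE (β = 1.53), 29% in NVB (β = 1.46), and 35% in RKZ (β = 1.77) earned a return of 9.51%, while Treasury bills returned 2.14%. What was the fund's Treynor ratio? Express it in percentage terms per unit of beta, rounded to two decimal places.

β_P = 0.36×1.53 + 0.29×1.46 + 0.35×1.77 = 1.5937
Treynor = (R_P − R_f) / β_P = (9.51% − 2.14%) / 1.5937 = 7.37% / 1.5937 = 4.62%

4.62%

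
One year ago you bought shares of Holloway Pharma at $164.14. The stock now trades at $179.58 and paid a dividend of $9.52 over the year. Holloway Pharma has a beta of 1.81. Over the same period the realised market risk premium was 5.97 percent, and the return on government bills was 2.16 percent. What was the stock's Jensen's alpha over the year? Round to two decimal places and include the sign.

+2.24%

Realised HPR = (P1 + D1 − P0) / P0 = (179.58 + 9.52 − 164.14) / 164.14 = 24.96 / 164.14 = 15.2065%
CAPM required = R_f + β·MRP = 2.16% + 1.81 × 5.97% = 12.9657%
α = realised − required = 15.2065% − 12.9657% = +2.24%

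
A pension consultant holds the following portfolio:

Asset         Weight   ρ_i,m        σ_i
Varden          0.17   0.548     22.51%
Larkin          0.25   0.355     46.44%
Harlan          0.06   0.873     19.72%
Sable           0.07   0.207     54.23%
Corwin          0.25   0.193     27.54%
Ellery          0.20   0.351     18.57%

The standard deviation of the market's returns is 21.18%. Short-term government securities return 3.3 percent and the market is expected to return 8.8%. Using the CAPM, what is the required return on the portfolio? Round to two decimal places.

6.07%

β_Varden = 0.548 × 22.51% / 21.18% = 0.5824
β_Larkin = 0.355 × 46.44% / 21.18% = 0.7784
β_Harlan = 0.873 × 19.72% / 21.18% = 0.8128
β_Sable = 0.207 × 54.23% / 21.18% = 0.5300
β_Corwin = 0.193 × 27.54% / 21.18% = 0.2510
β_Ellery = 0.351 × 18.57% / 21.18% = 0.3077
β_P = Σ w_i β_i = 0.17×0.5824 + 0.25×0.7784 + 0.06×0.8128 + 0.07×0.5300 + 0.25×0.2510 + 0.20×0.3077 = 0.5038
MRP = 8.8% − 3.3% = 5.50%
E(R_P) = R_f + β_P × MRP = 3.3% + 0.5038 × 5.5% = 6.07%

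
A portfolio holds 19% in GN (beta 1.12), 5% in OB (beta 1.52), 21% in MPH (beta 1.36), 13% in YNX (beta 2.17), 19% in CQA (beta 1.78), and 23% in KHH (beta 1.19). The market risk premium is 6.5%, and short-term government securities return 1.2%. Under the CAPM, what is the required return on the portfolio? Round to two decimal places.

10.74%

β_P = Σ w_i β_i = 0.19×1.12 + 0.05×1.52 + 0.21×1.36 + 0.13×2.17 + 0.19×1.78 + 0.23×1.19 = 1.4684
E(R_P) = R_f + β_P × MRP = 1.2% + 1.4684 × 6.5% = 10.74%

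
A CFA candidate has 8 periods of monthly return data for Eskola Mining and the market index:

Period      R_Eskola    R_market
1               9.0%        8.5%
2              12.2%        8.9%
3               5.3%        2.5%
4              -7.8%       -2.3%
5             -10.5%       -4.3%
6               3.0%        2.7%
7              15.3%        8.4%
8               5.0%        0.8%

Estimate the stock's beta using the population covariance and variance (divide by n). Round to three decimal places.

Mean R_i = (9.0 + 12.2 + 5.3 − 7.8 − 10.5 + 3.0 + 15.3 + 5.0) / 8 = 3.9375%
Mean R_m = (8.5 + 8.9 + 2.5 − 2.3 − 4.3 + 2.7 + 8.4 + 0.8) / 8 = 3.1500%
Σ(R_i − R̄_i)(R_m − R̄_m) = 302.8150  ⇒  Cov = 302.8150 / 8 = 37.8519
Σ(R_m − R̄_m)² = 180.6000  ⇒  Var(R_m) = 180.6000 / 8 = 22.5750
β = Cov / Var(R_m) = 37.8519 / 22.5750 = 1.6767

1.677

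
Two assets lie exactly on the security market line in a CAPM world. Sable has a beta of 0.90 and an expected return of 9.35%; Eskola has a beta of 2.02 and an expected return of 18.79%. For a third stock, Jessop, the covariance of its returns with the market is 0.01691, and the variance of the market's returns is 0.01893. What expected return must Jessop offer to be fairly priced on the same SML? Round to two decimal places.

MRP = (18.79% − 9.35%) / (2.02 − 0.90) = 8.4286%
R_f = 9.35% − 0.90 × 8.4286% = 1.7643%
β_Jessop = Cov / Var(R_m) = 0.01691 / 0.01893 = 0.8933
E(R_Jessop) = R_f + β × MRP = 1.7643% + 0.8933 × 8.4286% = 9.29%

9.29%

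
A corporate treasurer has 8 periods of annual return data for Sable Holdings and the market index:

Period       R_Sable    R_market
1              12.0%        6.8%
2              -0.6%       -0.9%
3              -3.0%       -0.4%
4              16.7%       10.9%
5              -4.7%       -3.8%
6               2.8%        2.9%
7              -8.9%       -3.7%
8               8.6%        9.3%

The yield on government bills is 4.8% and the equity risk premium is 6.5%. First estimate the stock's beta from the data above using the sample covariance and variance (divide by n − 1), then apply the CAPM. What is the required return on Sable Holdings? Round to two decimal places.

Mean R_i = (12.0 − 0.6 − 3.0 + 16.7 − 4.7 + 2.8 − 8.9 + 8.6) / 8 = 2.8625%
Mean R_m = (6.8 − 0.9 − 0.4 + 10.9 − 3.8 + 2.9 − 3.7 + 9.3) / 8 = 2.6375%
Σ(R_i − R̄_i)(R_m − R̄_m) = 343.8613  ⇒  Cov = 343.8613 / 7 = 49.1230
Σ(R_m − R̄_m)² = 233.3988  ⇒  Var(R_m) = 233.3988 / 7 = 33.3427
β = Cov / Var(R_m) = 49.1230 / 33.3427 = 1.4733
E(R) = R_f + β × MRP = 4.8% + 1.4733 × 6.5% = 14.38%

14.38%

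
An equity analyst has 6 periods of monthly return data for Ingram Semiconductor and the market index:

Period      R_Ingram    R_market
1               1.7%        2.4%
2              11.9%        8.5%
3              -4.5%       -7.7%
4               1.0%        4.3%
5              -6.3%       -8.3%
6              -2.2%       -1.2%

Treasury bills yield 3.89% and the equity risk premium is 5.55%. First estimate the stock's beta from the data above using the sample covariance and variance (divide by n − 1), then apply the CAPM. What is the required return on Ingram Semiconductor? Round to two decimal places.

8.80%

Mean R_i = (1.7 + 11.9 − 4.5 + 1.0 − 6.3 − 2.2) / 6 = 0.2667%
Mean R_m = (2.4 + 8.5 − 7.7 + 4.3 − 8.3 − 1.2) / 6 = -0.3333%
Σ(R_i − R̄_i)(R_m − R̄_m) = 199.6433  ⇒  Cov = 199.6433 / 5 = 39.9287
Σ(R_m − R̄_m)² = 225.4533  ⇒  Var(R_m) = 225.4533 / 5 = 45.0907
β = Cov / Var(R_m) = 39.9287 / 45.0907 = 0.8855
E(R) = R_f + β × MRP = 3.89% + 0.8855 × 5.55% = 8.80%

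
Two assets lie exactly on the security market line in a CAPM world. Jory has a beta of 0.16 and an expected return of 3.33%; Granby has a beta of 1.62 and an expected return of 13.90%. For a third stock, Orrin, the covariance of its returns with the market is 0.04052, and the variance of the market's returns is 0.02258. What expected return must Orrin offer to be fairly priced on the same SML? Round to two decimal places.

15.16%

MRP = (13.90% − 3.33%) / (1.62 − 0.16) = 7.2397%
R_f = 3.33% − 0.16 × 7.2397% = 2.1716%
β_Orrin = Cov / Var(R_m) = 0.04052 / 0.02258 = 1.7945
E(R_Orrin) = R_f + β × MRP = 2.1716% + 1.7945 × 7.2397% = 15.16%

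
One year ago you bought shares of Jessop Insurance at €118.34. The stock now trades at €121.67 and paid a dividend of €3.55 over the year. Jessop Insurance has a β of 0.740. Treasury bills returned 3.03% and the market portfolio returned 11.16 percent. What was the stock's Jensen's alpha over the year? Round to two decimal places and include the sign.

Realised HPR = (P1 + D1 − P0) / P0 = (121.67 + 3.55 − 118.34) / 118.34 = 6.88 / 118.34 = 5.8138%
MRP = 11.16% − 3.03% = 8.13%
CAPM required = R_f + β·MRP = 3.03% + 0.740 × 8.13% = 9.04620%
α = realised − required = 5.8138% − 9.04620% = -3.23%

-3.23%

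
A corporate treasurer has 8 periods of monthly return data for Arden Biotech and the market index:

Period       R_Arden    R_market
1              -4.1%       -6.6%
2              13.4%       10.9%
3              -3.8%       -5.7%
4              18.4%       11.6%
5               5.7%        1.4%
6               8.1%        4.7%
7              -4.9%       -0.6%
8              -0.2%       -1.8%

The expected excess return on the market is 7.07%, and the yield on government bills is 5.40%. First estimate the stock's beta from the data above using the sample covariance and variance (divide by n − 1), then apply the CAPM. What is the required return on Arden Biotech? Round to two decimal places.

Mean R_i = (-4.1 + 13.4 − 3.8 + 18.4 + 5.7 + 8.1 − 4.9 − 0.2) / 8 = 4.0750%
Mean R_m = (-6.6 + 10.9 − 5.7 + 11.6 + 1.4 + 4.7 − 0.6 − 1.8) / 8 = 1.7375%
Σ(R_i − R̄_i)(R_m − R̄_m) = 400.9275  ⇒  Cov = 400.9275 / 7 = 57.2754
Σ(R_m − R̄_m)² = 332.9188  ⇒  Var(R_m) = 332.9188 / 7 = 47.5598
β = Cov / Var(R_m) = 57.2754 / 47.5598 = 1.2043
E(R) = R_f + β × MRP = 5.40% + 1.2043 × 7.07% = 13.91%

13.91%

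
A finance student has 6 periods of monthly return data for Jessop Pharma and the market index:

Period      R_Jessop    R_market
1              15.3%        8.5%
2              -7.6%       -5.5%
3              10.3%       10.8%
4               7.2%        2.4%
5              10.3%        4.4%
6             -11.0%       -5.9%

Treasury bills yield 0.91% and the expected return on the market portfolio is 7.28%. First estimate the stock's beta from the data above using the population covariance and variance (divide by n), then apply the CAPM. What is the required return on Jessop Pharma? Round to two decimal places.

Mean R_i = (15.3 − 7.6 + 10.3 + 7.2 + 10.3 − 11.0) / 6 = 4.0833%
Mean R_m = (8.5 − 5.5 + 10.8 + 2.4 + 4.4 − 5.9) / 6 = 2.4500%
Σ(R_i − R̄_i)(R_m − R̄_m) = 350.5650  ⇒  Cov = 350.5650 / 6 = 58.4275
Σ(R_m − R̄_m)² = 243.0550  ⇒  Var(R_m) = 243.0550 / 6 = 40.5092
β = Cov / Var(R_m) = 58.4275 / 40.5092 = 1.4423
MRP = 7.28% − 0.91% = 6.37%
E(R) = R_f + β × MRP = 0.91% + 1.4423 × 6.37% = 10.10%

10.10%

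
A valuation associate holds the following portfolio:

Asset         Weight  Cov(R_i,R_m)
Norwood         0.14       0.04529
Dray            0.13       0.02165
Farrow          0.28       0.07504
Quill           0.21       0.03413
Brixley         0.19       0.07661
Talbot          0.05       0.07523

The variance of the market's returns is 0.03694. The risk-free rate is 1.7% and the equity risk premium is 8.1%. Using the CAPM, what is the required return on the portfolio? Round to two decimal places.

β_Norwood = 0.04529 / 0.03694 = 1.2260
β_Dray = 0.02165 / 0.03694 = 0.5861
β_Farrow = 0.07504 / 0.03694 = 2.0314
β_Quill = 0.03413 / 0.03694 = 0.9239
β_Brixley = 0.07661 / 0.03694 = 2.0739
β_Talbot = 0.07523 / 0.03694 = 2.0365
β_P = Σ w_i β_i = 0.14×1.2260 + 0.13×0.5861 + 0.28×2.0314 + 0.21×0.9239 + 0.19×2.0739 + 0.05×2.0365 = 1.5065
E(R_P) = R_f + β_P × MRP = 1.7% + 1.5065 × 8.1% = 13.90%

13.90%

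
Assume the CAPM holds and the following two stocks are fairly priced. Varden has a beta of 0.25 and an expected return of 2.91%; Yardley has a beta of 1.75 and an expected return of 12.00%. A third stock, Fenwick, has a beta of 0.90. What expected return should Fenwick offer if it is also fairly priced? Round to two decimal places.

6.85%

MRP (SML slope) = (12.00% − 2.91%) / (1.75 − 0.25) = 9.09% / 1.50 = 6.0600%
R_f (intercept) = 2.91% − 0.25 × 6.0600% = 1.3950%
E(R_Fenwick) = R_f + β × MRP = 1.3950% + 0.90 × 6.0600% = 6.85%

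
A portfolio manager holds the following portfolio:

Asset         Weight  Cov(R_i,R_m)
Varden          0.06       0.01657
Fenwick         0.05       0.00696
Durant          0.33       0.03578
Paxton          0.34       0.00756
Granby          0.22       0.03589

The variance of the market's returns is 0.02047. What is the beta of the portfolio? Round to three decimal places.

β_Varden = 0.01657 / 0.02047 = 0.8095
β_Fenwick = 0.00696 / 0.02047 = 0.3400
β_Durant = 0.03578 / 0.02047 = 1.7479
β_Paxton = 0.00756 / 0.02047 = 0.3693
β_Granby = 0.03589 / 0.02047 = 1.7533
β_P = Σ w_i β_i = 0.06×0.8095 + 0.05×0.3400 + 0.33×1.7479 + 0.34×0.3693 + 0.22×1.7533 = 1.1537

1.154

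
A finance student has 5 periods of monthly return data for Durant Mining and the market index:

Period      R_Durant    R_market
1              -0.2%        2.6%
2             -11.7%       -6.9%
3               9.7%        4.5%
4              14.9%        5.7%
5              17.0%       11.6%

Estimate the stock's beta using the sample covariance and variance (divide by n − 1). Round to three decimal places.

Mean R_i = (-0.2 − 11.7 + 9.7 + 14.9 + 17.0) / 5 = 5.9400%
Mean R_m = (2.6 − 6.9 + 4.5 + 5.7 + 11.6) / 5 = 3.5000%
Σ(R_i − R̄_i)(R_m − R̄_m) = 302.0400  ⇒  Cov = 302.0400 / 4 = 75.5100
Σ(R_m − R̄_m)² = 180.4200  ⇒  Var(R_m) = 180.4200 / 4 = 45.1050
β = Cov / Var(R_m) = 75.5100 / 45.1050 = 1.6741

1.674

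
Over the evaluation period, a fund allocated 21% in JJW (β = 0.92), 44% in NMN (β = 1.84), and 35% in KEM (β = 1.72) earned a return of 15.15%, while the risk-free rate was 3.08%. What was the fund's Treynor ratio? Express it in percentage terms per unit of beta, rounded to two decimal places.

7.52%

β_P = 0.21×0.92 + 0.44×1.84 + 0.35×1.72 = 1.6048
Treynor = (R_P − R_f) / β_P = (15.15% − 3.08%) / 1.6048 = 12.07% / 1.6048 = 7.52%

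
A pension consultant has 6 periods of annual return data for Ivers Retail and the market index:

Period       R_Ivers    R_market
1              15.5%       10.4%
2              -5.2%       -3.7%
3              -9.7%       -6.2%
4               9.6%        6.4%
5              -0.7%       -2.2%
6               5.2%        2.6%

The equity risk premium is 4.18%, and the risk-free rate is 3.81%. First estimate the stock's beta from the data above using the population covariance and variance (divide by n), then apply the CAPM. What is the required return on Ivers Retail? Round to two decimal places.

9.94%

Mean R_i = (15.5 − 5.2 − 9.7 + 9.6 − 0.7 + 5.2) / 6 = 2.4500%
Mean R_m = (10.4 − 3.7 − 6.2 + 6.4 − 2.2 + 2.6) / 6 = 1.2167%
Σ(R_i − R̄_i)(R_m − R̄_m) = 299.1950  ⇒  Cov = 299.1950 / 6 = 49.8658
Σ(R_m − R̄_m)² = 203.9683  ⇒  Var(R_m) = 203.9683 / 6 = 33.9947
β = Cov / Var(R_m) = 49.8658 / 33.9947 = 1.4669
E(R) = R_f + β × MRP = 3.81% + 1.4669 × 4.18% = 9.94%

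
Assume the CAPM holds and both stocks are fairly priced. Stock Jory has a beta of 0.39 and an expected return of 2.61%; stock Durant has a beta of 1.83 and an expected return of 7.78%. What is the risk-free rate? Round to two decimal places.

Both satisfy E(R) = R_f + β·MRP, so the slope of the SML is
MRP = (7.78% − 2.61%) / (1.83 − 0.39) = 5.17% / 1.44 = 3.5903%
R_f = E(R_Jory) − β_Jory·MRP = 2.61% − 0.39 × 3.5903% = 1.2098%

1.21%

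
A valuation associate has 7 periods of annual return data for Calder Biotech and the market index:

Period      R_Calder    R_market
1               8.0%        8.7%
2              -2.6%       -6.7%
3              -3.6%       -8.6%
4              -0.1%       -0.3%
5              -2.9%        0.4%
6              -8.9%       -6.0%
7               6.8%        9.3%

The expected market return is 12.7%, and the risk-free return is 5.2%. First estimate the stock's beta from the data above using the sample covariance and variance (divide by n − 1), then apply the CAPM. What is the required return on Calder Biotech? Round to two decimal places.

10.71%

Mean R_i = (8.0 − 2.6 − 3.6 − 0.1 − 2.9 − 8.9 + 6.8) / 7 = -0.4714%
Mean R_m = (8.7 − 6.7 − 8.6 − 0.3 + 0.4 − 6.0 + 9.3) / 7 = -0.4571%
Σ(R_i − R̄_i)(R_m − R̄_m) = 231.9814  ⇒  Cov = 231.9814 / 6 = 38.6636
Σ(R_m − R̄_m)² = 315.8171  ⇒  Var(R_m) = 315.8171 / 6 = 52.6362
β = Cov / Var(R_m) = 38.6636 / 52.6362 = 0.7345
MRP = 12.7% − 5.2% = 7.50%
E(R) = R_f + β × MRP = 5.2% + 0.7345 × 7.5% = 10.71%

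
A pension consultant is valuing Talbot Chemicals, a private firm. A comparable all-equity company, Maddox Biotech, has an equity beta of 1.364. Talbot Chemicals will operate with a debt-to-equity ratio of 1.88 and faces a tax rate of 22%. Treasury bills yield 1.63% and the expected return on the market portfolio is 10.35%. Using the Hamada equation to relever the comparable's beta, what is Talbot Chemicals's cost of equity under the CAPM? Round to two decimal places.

β_L = β_U × [1 + (1 − t)(D/E)] = 1.364 × [1 + (1 − 0.22) × 1.88]
    = 1.364 × [1 + 0.78 × 1.88] = 1.364 × 2.4664 = 3.3642
MRP = 10.35% − 1.63% = 8.72%
E(R) = R_f + β_L × MRP = 1.63% + 3.3642 × 8.72% = 30.97%

30.97%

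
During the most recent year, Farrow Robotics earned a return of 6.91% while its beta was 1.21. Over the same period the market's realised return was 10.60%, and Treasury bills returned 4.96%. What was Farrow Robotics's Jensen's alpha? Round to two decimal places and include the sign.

-4.87%

Market excess return = 10.60% − 4.96% = 5.64%
CAPM benchmark = R_f + β(R_m − R_f) = 4.96% + 1.21 × 5.64% = 11.7844%
α = actual − benchmark = 6.91% − 11.7844% = -4.87%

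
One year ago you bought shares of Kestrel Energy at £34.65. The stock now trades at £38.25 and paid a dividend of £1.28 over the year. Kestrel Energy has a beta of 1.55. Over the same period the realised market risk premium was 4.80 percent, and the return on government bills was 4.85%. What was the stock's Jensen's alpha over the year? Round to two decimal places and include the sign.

Realised HPR = (P1 + D1 − P0) / P0 = (38.25 + 1.28 − 34.65) / 34.65 = 4.88 / 34.65 = 14.0837%
CAPM required = R_f + β·MRP = 4.85% + 1.55 × 4.80% = 12.2900%
α = realised − required = 14.0837% − 12.2900% = +1.79%

+1.79%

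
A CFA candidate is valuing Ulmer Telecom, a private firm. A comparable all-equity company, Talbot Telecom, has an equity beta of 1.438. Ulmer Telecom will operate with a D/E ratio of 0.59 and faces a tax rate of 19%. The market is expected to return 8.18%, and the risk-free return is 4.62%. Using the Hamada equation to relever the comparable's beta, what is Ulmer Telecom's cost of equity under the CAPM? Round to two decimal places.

β_L = β_U × [1 + (1 − t)(D/E)] = 1.438 × [1 + (1 − 0.19) × 0.59]
    = 1.438 × [1 + 0.81 × 0.59] = 1.438 × 1.4779 = 2.1252
MRP = 8.18% − 4.62% = 3.56%
E(R) = R_f + β_L × MRP = 4.62% + 2.1252 × 3.56% = 12.19%

12.19%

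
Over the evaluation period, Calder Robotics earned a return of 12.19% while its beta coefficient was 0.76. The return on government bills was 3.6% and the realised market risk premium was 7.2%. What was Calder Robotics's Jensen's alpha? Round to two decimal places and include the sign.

CAPM benchmark = R_f + β(R_m − R_f) = 3.6% + 0.76 × 7.2% = 9.0720%
α = actual − benchmark = 12.19% − 9.0720% = +3.12%

+3.12%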